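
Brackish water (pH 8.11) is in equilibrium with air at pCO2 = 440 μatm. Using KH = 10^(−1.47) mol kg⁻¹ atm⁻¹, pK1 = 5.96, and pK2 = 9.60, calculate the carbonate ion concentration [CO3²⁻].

[CO3²⁻] = 0.0681 mmol/kg

[CO2*] = KH · pCO2 = 10^(−1.47) × 440×10^-6 = 1.491×10^-5 mol/kg
α₀ = 1/(1 + K1/[H⁺] + K1K2/[H⁺]²) = 1/(1 + 10^+2.15 + 10^+0.66) = 0.006811
DIC = [CO2*]/α₀ = 1.491×10^-5 / 0.006811 = 2.189 mmol/kg
[CO3²⁻] = α₂·DIC; α₂ = 0.03113, so [CO3²⁻] = 0.03113 × 2.189 = 0.0681 mmol/kg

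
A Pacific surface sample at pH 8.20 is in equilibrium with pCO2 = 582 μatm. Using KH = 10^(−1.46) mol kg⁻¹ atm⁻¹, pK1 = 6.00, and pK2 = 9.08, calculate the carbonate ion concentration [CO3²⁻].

[CO3²⁻] = 0.422 mmol/kg

[CO2*] = KH · pCO2 = 10^(−1.46) × 582×10^-6 = 2.018×10^-5 mol/kg
α₀ = 1/(1 + K1/[H⁺] + K1K2/[H⁺]²) = 1/(1 + 10^+2.20 + 10^+1.32) = 0.005544
DIC = [CO2*]/α₀ = 2.018×10^-5 / 0.005544 = 3.640 mmol/kg
[CO3²⁻] = α₂·DIC; α₂ = 0.1158, so [CO3²⁻] = 0.1158 × 3.640 = 0.422 mmol/kg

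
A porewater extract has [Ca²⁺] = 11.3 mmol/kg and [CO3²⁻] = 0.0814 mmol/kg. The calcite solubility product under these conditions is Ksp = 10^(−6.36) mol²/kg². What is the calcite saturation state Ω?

Ksp = 10^(−6.36) = 4.365×10^-7
Ω = [Ca²⁺][CO3²⁻]/Ksp = (11.3×10^-3)(0.0814×10^-3) / 4.365×10^-7 = 2.11

Ω = 2.11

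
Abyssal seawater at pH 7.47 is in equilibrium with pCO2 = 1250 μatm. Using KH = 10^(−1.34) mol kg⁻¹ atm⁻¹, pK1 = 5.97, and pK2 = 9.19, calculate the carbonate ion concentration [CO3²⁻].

[CO2*] = KH · pCO2 = 10^(−1.34) × 1250×10^-6 = 5.714×10^-5 mol/kg
α₀ = 1/(1 + K1/[H⁺] + K1K2/[H⁺]²) = 1/(1 + 10^+1.50 + 10^-0.22) = 0.03010
DIC = [CO2*]/α₀ = 5.714×10^-5 / 0.03010 = 1.898 mmol/kg
[CO3²⁻] = α₂·DIC; α₂ = 0.01814, so [CO3²⁻] = 0.01814 × 1.898 = 0.0344 mmol/kg

[CO3²⁻] = 0.0344 mmol/kg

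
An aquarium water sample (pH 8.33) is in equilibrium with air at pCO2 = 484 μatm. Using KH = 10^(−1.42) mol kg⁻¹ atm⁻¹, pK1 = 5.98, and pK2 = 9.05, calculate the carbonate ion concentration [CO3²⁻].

[CO2*] = KH · pCO2 = 10^(−1.42) × 484×10^-6 = 1.840×10^-5 mol/kg
α₀ = 1/(1 + K1/[H⁺] + K1K2/[H⁺]²) = 1/(1 + 10^+2.35 + 10^+1.63) = 0.003738
DIC = [CO2*]/α₀ = 1.840×10^-5 / 0.003738 = 4.923 mmol/kg
[CO3²⁻] = α₂·DIC; α₂ = 0.1595, so [CO3²⁻] = 0.1595 × 4.923 = 0.785 mmol/kg

[CO3²⁻] = 0.785 mmol/kg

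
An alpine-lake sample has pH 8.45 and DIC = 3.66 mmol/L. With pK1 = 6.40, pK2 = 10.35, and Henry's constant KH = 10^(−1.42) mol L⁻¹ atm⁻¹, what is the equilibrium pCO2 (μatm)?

α₀ = 1 / (1 + K1/[H⁺] + K1K2/[H⁺]²) = 1 / (1 + 10^+2.05 + 10^+0.15)
   = 1 / (1 + 112.20 + 1.4125) = 1/114.61 = 0.008725
[CO2*] = α₀ × DIC = 0.008725 × 3.66 = 0.03193 mmol/L
pCO2 = [CO2*]/KH = 3.193×10^-5 / 3.802×10^-2 = 840 μatm

pCO2 = 840 μatm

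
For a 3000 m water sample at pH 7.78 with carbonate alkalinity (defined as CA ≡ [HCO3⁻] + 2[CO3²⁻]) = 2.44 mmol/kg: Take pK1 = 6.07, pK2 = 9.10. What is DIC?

DIC = 2.38 mmol/kg

CA = [HCO3⁻] + 2[CO3²⁻] = (α₁ + 2α₂)·DIC
At pH 7.78: [H⁺]/K1 = 10^-1.71 = 0.019498, K2/[H⁺] = 10^-1.32 = 0.047863
α₁ = 1/(1 + 0.019498 + 0.047863) = 1/1.0674 = 0.9369; α₂ = α₁·K2/[H⁺] = 0.04484
α₁ + 2α₂ = 1.0266
DIC = CA / (α₁ + 2α₂) = 2.44 / 1.0266 = 2.38 mmol/kg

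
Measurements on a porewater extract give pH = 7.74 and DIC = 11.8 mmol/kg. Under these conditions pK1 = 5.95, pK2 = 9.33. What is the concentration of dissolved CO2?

α₀ = 1 / (1 + K1/[H⁺] + K1K2/[H⁺]²) = 1 / (1 + 10^+1.79 + 10^+0.20)
   = 1 / (1 + 61.660 + 1.5849) = 1/64.244 = 0.01557
[CO2*] = α₀ × DIC = 0.01557 × 11.8 = 0.184 mmol/kg

[CO2*] = 0.184 mmol/kg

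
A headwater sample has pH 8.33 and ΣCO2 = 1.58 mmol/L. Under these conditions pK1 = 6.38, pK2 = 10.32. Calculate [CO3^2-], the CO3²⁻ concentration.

[CO3²⁻] = 15.8 μmol/L

α₂ = 1 / (1 + [H⁺]/K2 + [H⁺]²/(K1K2)) = 1 / (1 + 10^+1.99 + 10^+0.04)
   = 1 / (1 + 97.724 + 1.0965) = 1/99.820 = 0.01002
[CO3²⁻] = α₂ × DIC = 0.01002 × 1.58 = 0.0158 mmol/L = 15.8 μmol/L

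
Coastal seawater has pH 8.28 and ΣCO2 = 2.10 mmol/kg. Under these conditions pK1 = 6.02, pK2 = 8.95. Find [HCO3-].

α₁ = 1 / (1 + [H⁺]/K1 + K2/[H⁺]) = 1 / (1 + 10^-2.26 + 10^-0.67)
   = 1 / (1 + 0.0054954 + 0.21380) = 1/1.2193 = 0.8201
[HCO3⁻] = α₁ × DIC = 0.8201 × 2.10 = 1.72 mmol/kg

[HCO3⁻] = 1.72 mmol/kg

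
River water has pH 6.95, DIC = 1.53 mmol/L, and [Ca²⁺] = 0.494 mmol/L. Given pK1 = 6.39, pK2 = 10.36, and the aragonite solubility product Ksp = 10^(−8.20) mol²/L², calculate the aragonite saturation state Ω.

Ω = 0.0365

α₂ = 1 / (1 + [H⁺]/K2 + [H⁺]²/(K1K2)) = 1 / (1 + 10^+3.41 + 10^+2.85)
   = 1 / (1 + 2570.4 + 707.95) = 1/3279.3 = 0.0003049
[CO3²⁻] = α₂ × DIC = 0.0003049 × 1.53 = 0.0004666 mmol/L = 0.4666 μmol/L
Ksp = 10^(−8.20) = 6.310×10^-9
Ω = [Ca²⁺][CO3²⁻]/Ksp = (0.494×10^-3)(4.666×10^-7) / 6.310×10^-9 = 0.0365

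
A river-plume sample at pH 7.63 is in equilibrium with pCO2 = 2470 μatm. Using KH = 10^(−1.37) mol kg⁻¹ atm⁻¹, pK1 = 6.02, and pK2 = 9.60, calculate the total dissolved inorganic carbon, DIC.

DIC = 4.44 mmol/kg

[CO2*] = KH · pCO2 = 10^(−1.37) × 2470×10^-6 = 1.054×10^-4 mol/kg
α₀ = 1/(1 + K1/[H⁺] + K1K2/[H⁺]²) = 1/(1 + 10^+1.61 + 10^-0.36) = 0.02371
DIC = [CO2*]/α₀ = 1.054×10^-4 / 0.02371 = 4.44 mmol/kg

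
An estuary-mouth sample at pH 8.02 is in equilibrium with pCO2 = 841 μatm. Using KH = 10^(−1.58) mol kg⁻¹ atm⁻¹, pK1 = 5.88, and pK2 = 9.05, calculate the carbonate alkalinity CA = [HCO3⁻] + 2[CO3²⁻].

[CO2*] = KH · pCO2 = 10^(−1.58) × 841×10^-6 = 2.212×10^-5 mol/kg
α₀ = 1/(1 + K1/[H⁺] + K1K2/[H⁺]²) = 1/(1 + 10^+2.14 + 10^+1.11) = 0.006582
DIC = [CO2*]/α₀ = 2.212×10^-5 / 0.006582 = 3.361 mmol/kg
CA = (α₁ + 2α₂)·DIC = (0.9086 + 2×0.08480) × 3.361 = 3.62 mmol/kg

CA = 3.62 mmol/kg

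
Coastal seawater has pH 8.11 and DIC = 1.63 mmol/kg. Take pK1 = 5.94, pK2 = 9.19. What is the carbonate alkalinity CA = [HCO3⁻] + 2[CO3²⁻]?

CA = 1.74 mmol/kg

CA = [HCO3⁻] + 2[CO3²⁻] = (α₁ + 2α₂)·DIC
At pH 8.11: [H⁺]/K1 = 10^-2.17 = 0.0067608, K2/[H⁺] = 10^-1.08 = 0.083176
α₁ = 1/(1 + 0.0067608 + 0.083176) = 1/1.0899 = 0.9175; α₂ = α₁·K2/[H⁺] = 0.07631
α₁ + 2α₂ = 1.0701
CA = 1.0701 × 1.63 = 1.74 mmol/kg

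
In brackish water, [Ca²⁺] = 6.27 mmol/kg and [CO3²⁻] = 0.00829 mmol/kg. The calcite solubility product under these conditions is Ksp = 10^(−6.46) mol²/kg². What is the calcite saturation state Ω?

Ksp = 10^(−6.46) = 3.467×10^-7
Ω = [Ca²⁺][CO3²⁻]/Ksp = (6.27×10^-3)(0.00829×10^-3) / 3.467×10^-7 = 0.150

Ω = 0.150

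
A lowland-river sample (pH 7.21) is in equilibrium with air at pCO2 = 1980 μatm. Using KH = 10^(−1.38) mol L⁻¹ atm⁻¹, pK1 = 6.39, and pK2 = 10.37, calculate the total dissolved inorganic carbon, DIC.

[CO2*] = KH · pCO2 = 10^(−1.38) × 1980×10^-6 = 8.254×10^-5 mol/L
α₀ = 1/(1 + K1/[H⁺] + K1K2/[H⁺]²) = 1/(1 + 10^+0.82 + 10^-2.34) = 0.1314
DIC = [CO2*]/α₀ = 8.254×10^-5 / 0.1314 = 0.628 mmol/L

DIC = 0.628 mmol/L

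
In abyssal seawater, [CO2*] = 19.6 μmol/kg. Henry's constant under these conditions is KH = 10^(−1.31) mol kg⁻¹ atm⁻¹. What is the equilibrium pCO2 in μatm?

KH = 10^(−1.31) = 4.898×10^-2 mol kg⁻¹ atm⁻¹
pCO2 = [CO2*]/KH = 19.6×10^-6 / 4.898×10^-2 = 4.00×10^-4 atm = 400 μatm

pCO2 = 400 μatm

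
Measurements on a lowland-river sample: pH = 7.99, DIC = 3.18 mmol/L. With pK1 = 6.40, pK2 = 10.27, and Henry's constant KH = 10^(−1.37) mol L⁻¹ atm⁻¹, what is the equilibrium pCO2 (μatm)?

pCO2 = 1860 μatm

α₀ = 1 / (1 + K1/[H⁺] + K1K2/[H⁺]²) = 1 / (1 + 10^+1.59 + 10^-0.69)
   = 1 / (1 + 38.905 + 0.20417) = 1/40.109 = 0.02493
[CO2*] = α₀ × DIC = 0.02493 × 3.18 = 0.07928 mmol/L
pCO2 = [CO2*]/KH = 7.928×10^-5 / 4.266×10^-2 = 1860 μatm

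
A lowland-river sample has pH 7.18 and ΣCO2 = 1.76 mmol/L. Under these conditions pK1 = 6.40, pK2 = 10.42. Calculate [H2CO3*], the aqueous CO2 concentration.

α₀ = 1 / (1 + K1/[H⁺] + K1K2/[H⁺]²) = 1 / (1 + 10^+0.78 + 10^-2.46)
   = 1 / (1 + 6.0256 + 0.0034674) = 1/7.0291 = 0.1423
[CO2*] = α₀ × DIC = 0.1423 × 1.76 = 0.250 mmol/L

[CO2*] = 0.250 mmol/L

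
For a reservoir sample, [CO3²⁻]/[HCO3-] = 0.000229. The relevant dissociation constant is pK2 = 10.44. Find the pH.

From K2 = [H⁺][CO3²⁻]/[HCO3-]:  pH = pK2 + log₁₀([CO3²⁻]/[HCO3-])
log₁₀(0.000229) = -3.640
pH = 10.44 + (-3.640) = 6.80

pH = 6.80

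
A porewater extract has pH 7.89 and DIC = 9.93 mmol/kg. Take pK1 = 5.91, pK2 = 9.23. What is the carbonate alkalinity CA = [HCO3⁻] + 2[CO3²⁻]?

CA = [HCO3⁻] + 2[CO3²⁻] = (α₁ + 2α₂)·DIC
At pH 7.89: [H⁺]/K1 = 10^-1.98 = 0.010471, K2/[H⁺] = 10^-1.34 = 0.045709
α₁ = 1/(1 + 0.010471 + 0.045709) = 1/1.0562 = 0.9468; α₂ = α₁·K2/[H⁺] = 0.04328
α₁ + 2α₂ = 1.0334
CA = 1.0334 × 9.93 = 10.3 mmol/kg

CA = 10.3 mmol/kg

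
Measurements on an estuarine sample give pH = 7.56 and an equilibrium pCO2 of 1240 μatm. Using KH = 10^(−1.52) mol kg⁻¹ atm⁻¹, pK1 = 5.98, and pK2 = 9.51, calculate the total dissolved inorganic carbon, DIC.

DIC = 1.48 mmol/kg

[CO2*] = KH · pCO2 = 10^(−1.52) × 1240×10^-6 = 3.745×10^-5 mol/kg
α₀ = 1/(1 + K1/[H⁺] + K1K2/[H⁺]²) = 1/(1 + 10^+1.58 + 10^-0.37) = 0.02535
DIC = [CO2*]/α₀ = 3.745×10^-5 / 0.02535 = 1.48 mmol/kg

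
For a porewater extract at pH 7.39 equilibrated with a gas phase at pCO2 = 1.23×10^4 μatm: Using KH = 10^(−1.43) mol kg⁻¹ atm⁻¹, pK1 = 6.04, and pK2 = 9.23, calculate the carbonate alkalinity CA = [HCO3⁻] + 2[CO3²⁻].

[CO2*] = KH · pCO2 = 10^(−1.43) × 1.23×10^4×10^-6 = 4.570×10^-4 mol/kg
α₀ = 1/(1 + K1/[H⁺] + K1K2/[H⁺]²) = 1/(1 + 10^+1.35 + 10^-0.49) = 0.04217
DIC = [CO2*]/α₀ = 4.570×10^-4 / 0.04217 = 10.84 mmol/kg
CA = (α₁ + 2α₂)·DIC = (0.9442 + 2×0.01365) × 10.84 = 10.5 mmol/kg

CA = 10.5 mmol/kg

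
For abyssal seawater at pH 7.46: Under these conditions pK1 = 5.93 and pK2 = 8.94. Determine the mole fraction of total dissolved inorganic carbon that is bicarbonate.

α₁ = 0.941

α₁ = 1 / (1 + [H⁺]/K1 + K2/[H⁺]) = 1 / (1 + 10^-1.53 + 10^-1.48)
   = 1 / (1 + 0.029512 + 0.033113) = 1/1.0626 = 0.9411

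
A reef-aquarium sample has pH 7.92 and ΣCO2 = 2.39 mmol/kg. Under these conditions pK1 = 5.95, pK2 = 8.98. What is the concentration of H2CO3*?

[CO2*] = 0.0233 mmol/kg

α₀ = 1 / (1 + K1/[H⁺] + K1K2/[H⁺]²) = 1 / (1 + 10^+1.97 + 10^+0.91)
   = 1 / (1 + 93.325 + 8.1283) = 1/102.45 = 0.009761
[CO2*] = α₀ × DIC = 0.009761 × 2.39 = 0.0233 mmol/kg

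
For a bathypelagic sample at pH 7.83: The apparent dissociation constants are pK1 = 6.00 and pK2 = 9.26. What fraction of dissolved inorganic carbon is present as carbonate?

α₂ = 1 / (1 + [H⁺]/K2 + [H⁺]²/(K1K2)) = 1 / (1 + 10^+1.43 + 10^-0.40)
   = 1 / (1 + 26.915 + 0.39811) = 1/28.313 = 0.03532

α₂ = 0.0353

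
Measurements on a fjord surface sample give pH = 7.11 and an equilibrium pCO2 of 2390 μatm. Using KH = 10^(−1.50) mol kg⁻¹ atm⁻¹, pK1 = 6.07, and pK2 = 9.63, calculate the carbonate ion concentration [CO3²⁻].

[CO3²⁻] = 2.50 μmol/kg

[CO2*] = KH · pCO2 = 10^(−1.50) × 2390×10^-6 = 7.558×10^-5 mol/kg
α₀ = 1/(1 + K1/[H⁺] + K1K2/[H⁺]²) = 1/(1 + 10^+1.04 + 10^-1.48) = 0.08335
DIC = [CO2*]/α₀ = 7.558×10^-5 / 0.08335 = 0.9068 mmol/kg
[CO3²⁻] = α₂·DIC; α₂ = 0.002760, so [CO3²⁻] = 0.002760 × 0.9068 = 0.00250 mmol/kg = 2.50 μmol/kg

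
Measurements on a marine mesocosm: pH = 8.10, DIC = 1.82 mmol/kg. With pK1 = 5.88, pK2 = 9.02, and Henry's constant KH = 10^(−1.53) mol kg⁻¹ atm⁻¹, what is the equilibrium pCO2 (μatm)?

pCO2 = 330 μatm

α₀ = 1 / (1 + K1/[H⁺] + K1K2/[H⁺]²) = 1 / (1 + 10^+2.22 + 10^+1.30)
   = 1 / (1 + 165.96 + 19.953) = 1/186.91 = 0.005350
[CO2*] = α₀ × DIC = 0.005350 × 1.82 = 0.009737 mmol/kg = 9.737 μmol/kg
pCO2 = [CO2*]/KH = 9.737×10^-6 / 2.951×10^-2 = 330 μatm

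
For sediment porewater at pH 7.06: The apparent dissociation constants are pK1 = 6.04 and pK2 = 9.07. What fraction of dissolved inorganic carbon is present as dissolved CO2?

α₀ = 0.0864

α₀ = 1 / (1 + K1/[H⁺] + K1K2/[H⁺]²) = 1 / (1 + 10^+1.02 + 10^-0.99)
   = 1 / (1 + 10.471 + 0.10233) = 1/11.574 = 0.08640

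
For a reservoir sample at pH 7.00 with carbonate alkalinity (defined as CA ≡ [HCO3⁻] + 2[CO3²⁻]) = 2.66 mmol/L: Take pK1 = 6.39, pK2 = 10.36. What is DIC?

CA = [HCO3⁻] + 2[CO3²⁻] = (α₁ + 2α₂)·DIC
At pH 7.00: [H⁺]/K1 = 10^-0.61 = 0.24547, K2/[H⁺] = 10^-3.36 = 0.00043652
α₁ = 1/(1 + 0.24547 + 0.00043652) = 1/1.2459 = 0.8026; α₂ = α₁·K2/[H⁺] = 0.0003504
α₁ + 2α₂ = 0.8033
DIC = CA / (α₁ + 2α₂) = 2.66 / 0.8033 = 3.31 mmol/L

DIC = 3.31 mmol/L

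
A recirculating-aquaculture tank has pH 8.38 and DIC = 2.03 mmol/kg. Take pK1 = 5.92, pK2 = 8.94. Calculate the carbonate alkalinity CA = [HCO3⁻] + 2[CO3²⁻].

CA = [HCO3⁻] + 2[CO3²⁻] = (α₁ + 2α₂)·DIC
At pH 8.38: [H⁺]/K1 = 10^-2.46 = 0.0034674, K2/[H⁺] = 10^-0.56 = 0.27542
α₁ = 1/(1 + 0.0034674 + 0.27542) = 1/1.2789 = 0.7819; α₂ = α₁·K2/[H⁺] = 0.2154
α₁ + 2α₂ = 1.2126
CA = 1.2126 × 2.03 = 2.46 mmol/kg

CA = 2.46 mmol/kg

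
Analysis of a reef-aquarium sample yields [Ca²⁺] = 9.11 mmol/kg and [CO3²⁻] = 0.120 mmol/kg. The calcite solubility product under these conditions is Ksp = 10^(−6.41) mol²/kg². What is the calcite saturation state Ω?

Ksp = 10^(−6.41) = 3.890×10^-7
Ω = [Ca²⁺][CO3²⁻]/Ksp = (9.11×10^-3)(0.120×10^-3) / 3.890×10^-7 = 2.81

Ω = 2.81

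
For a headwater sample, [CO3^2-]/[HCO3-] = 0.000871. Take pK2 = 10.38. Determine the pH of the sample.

From K2 = [H⁺][CO3^2-]/[HCO3-]:  pH = pK2 + log₁₀([CO3^2-]/[HCO3-])
log₁₀(0.000871) = -3.060
pH = 10.38 + (-3.060) = 7.32

pH = 7.32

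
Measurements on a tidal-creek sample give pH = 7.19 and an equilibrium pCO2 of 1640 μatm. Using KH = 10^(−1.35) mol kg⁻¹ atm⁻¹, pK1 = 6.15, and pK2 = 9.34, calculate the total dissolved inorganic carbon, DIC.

DIC = 0.882 mmol/kg

[CO2*] = KH · pCO2 = 10^(−1.35) × 1640×10^-6 = 7.326×10^-5 mol/kg
α₀ = 1/(1 + K1/[H⁺] + K1K2/[H⁺]²) = 1/(1 + 10^+1.04 + 10^-1.11) = 0.08304
DIC = [CO2*]/α₀ = 7.326×10^-5 / 0.08304 = 0.882 mmol/kg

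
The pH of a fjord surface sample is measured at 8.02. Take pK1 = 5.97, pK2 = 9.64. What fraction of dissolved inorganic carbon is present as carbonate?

α₂ = 1 / (1 + [H⁺]/K2 + [H⁺]²/(K1K2)) = 1 / (1 + 10^+1.62 + 10^-0.43)
   = 1 / (1 + 41.687 + 0.37154) = 1/43.058 = 0.02322

α₂ = 0.0232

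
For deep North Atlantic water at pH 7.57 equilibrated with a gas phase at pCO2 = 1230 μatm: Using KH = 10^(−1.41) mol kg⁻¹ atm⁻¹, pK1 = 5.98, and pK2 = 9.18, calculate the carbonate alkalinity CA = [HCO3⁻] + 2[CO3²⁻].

CA = 1.95 mmol/kg

[CO2*] = KH · pCO2 = 10^(−1.41) × 1230×10^-6 = 4.785×10^-5 mol/kg
α₀ = 1/(1 + K1/[H⁺] + K1K2/[H⁺]²) = 1/(1 + 10^+1.59 + 10^-0.02) = 0.02447
DIC = [CO2*]/α₀ = 4.785×10^-5 / 0.02447 = 1.955 mmol/kg
CA = (α₁ + 2α₂)·DIC = (0.9522 + 2×0.02337) × 1.955 = 1.95 mmol/kg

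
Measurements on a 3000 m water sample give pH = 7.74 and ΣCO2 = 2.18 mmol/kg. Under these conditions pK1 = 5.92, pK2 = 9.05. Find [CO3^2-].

α₂ = 1 / (1 + [H⁺]/K2 + [H⁺]²/(K1K2)) = 1 / (1 + 10^+1.31 + 10^-0.51)
   = 1 / (1 + 20.417 + 0.30903) = 1/21.726 = 0.04603
[CO3²⁻] = α₂ × DIC = 0.04603 × 2.18 = 0.100 mmol/kg

[CO3²⁻] = 0.100 mmol/kg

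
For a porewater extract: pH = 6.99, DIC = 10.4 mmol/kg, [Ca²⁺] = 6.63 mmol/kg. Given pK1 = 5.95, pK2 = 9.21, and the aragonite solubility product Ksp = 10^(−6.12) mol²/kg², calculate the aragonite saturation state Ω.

α₂ = 1 / (1 + [H⁺]/K2 + [H⁺]²/(K1K2)) = 1 / (1 + 10^+2.22 + 10^+1.18)
   = 1 / (1 + 165.96 + 15.136) = 1/182.09 = 0.005492
[CO3²⁻] = α₂ × DIC = 0.005492 × 10.4 = 0.05711 mmol/kg
Ksp = 10^(−6.12) = 7.586×10^-7
Ω = [Ca²⁺][CO3²⁻]/Ksp = (6.63×10^-3)(5.711×10^-5) / 7.586×10^-7 = 0.499

Ω = 0.499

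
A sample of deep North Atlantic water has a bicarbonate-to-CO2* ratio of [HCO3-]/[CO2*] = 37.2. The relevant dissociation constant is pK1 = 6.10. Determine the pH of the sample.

From K1 = [H⁺][HCO3-]/[CO2*]:  pH = pK1 + log₁₀([HCO3-]/[CO2*])
log₁₀(37.2) = +1.571
pH = 6.10 + (+1.571) = 7.67

pH = 7.67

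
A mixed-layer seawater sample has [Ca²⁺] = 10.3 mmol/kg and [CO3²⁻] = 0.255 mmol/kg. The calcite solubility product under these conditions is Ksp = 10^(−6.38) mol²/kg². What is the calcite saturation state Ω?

Ω = 6.30

Ksp = 10^(−6.38) = 4.169×10^-7
Ω = [Ca²⁺][CO3²⁻]/Ksp = (10.3×10^-3)(0.255×10^-3) / 4.169×10^-7 = 6.30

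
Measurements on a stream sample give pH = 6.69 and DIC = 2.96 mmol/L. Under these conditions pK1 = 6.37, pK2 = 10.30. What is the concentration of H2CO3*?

[CO2*] = 0.958 mmol/L

α₀ = 1 / (1 + K1/[H⁺] + K1K2/[H⁺]²) = 1 / (1 + 10^+0.32 + 10^-3.29)
   = 1 / (1 + 2.0893 + 0.00051286) = 1/3.0898 = 0.3236
[CO2*] = α₀ × DIC = 0.3236 × 2.96 = 0.958 mmol/L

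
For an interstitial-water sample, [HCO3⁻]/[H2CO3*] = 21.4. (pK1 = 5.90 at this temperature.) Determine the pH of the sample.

From K1 = [H⁺][HCO3⁻]/[H2CO3*]:  pH = pK1 + log₁₀([HCO3⁻]/[H2CO3*])
log₁₀(21.4) = +1.330
pH = 5.90 + (+1.330) = 7.23

pH = 7.23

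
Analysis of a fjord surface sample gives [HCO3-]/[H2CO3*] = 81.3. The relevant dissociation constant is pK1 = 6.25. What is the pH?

From K1 = [H⁺][HCO3-]/[H2CO3*]:  pH = pK1 + log₁₀([HCO3-]/[H2CO3*])
log₁₀(81.3) = +1.910
pH = 6.25 + (+1.910) = 8.16

pH = 8.16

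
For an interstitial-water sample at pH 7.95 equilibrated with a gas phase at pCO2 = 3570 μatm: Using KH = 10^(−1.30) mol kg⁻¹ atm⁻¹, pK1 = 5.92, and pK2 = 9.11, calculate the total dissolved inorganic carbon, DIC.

DIC = 20.7 mmol/kg

[CO2*] = KH · pCO2 = 10^(−1.30) × 3570×10^-6 = 1.789×10^-4 mol/kg
α₀ = 1/(1 + K1/[H⁺] + K1K2/[H⁺]²) = 1/(1 + 10^+2.03 + 10^+0.87) = 0.008653
DIC = [CO2*]/α₀ = 1.789×10^-4 / 0.008653 = 20.7 mmol/kg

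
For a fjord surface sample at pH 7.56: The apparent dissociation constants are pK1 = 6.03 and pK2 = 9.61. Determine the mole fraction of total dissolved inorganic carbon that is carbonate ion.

α₂ = 0.00858

α₂ = 1 / (1 + [H⁺]/K2 + [H⁺]²/(K1K2)) = 1 / (1 + 10^+2.05 + 10^+0.52)
   = 1 / (1 + 112.20 + 3.3113) = 1/116.51 = 0.008583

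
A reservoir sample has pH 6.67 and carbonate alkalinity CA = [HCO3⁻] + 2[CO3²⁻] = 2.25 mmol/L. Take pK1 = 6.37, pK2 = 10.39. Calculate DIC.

CA = [HCO3⁻] + 2[CO3²⁻] = (α₁ + 2α₂)·DIC
At pH 6.67: [H⁺]/K1 = 10^-0.30 = 0.50119, K2/[H⁺] = 10^-3.72 = 0.00019055
α₁ = 1/(1 + 0.50119 + 0.00019055) = 1/1.5014 = 0.6661; α₂ = α₁·K2/[H⁺] = 0.0001269
α₁ + 2α₂ = 0.6663
DIC = CA / (α₁ + 2α₂) = 2.25 / 0.6663 = 3.38 mmol/L

DIC = 3.38 mmol/L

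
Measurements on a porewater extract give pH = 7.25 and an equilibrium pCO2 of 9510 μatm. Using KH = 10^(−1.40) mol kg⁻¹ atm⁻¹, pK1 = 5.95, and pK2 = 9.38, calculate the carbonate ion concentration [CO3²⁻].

[CO3²⁻] = 0.0560 mmol/kg

[CO2*] = KH · pCO2 = 10^(−1.40) × 9510×10^-6 = 3.786×10^-4 mol/kg
α₀ = 1/(1 + K1/[H⁺] + K1K2/[H⁺]²) = 1/(1 + 10^+1.30 + 10^-0.83) = 0.04739
DIC = [CO2*]/α₀ = 3.786×10^-4 / 0.04739 = 7.989 mmol/kg
[CO3²⁻] = α₂·DIC; α₂ = 0.007010, so [CO3²⁻] = 0.007010 × 7.989 = 0.0560 mmol/kg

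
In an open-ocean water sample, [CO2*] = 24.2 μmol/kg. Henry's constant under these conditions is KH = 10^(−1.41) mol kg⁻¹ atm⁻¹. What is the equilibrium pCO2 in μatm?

KH = 10^(−1.41) = 3.890×10^-2 mol kg⁻¹ atm⁻¹
pCO2 = [CO2*]/KH = 24.2×10^-6 / 3.890×10^-2 = 6.22×10^-4 atm = 622 μatm

pCO2 = 622 μatm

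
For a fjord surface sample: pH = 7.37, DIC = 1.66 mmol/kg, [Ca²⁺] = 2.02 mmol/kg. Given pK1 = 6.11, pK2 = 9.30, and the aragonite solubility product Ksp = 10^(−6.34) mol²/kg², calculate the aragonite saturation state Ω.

Ω = 0.0808

α₂ = 1 / (1 + [H⁺]/K2 + [H⁺]²/(K1K2)) = 1 / (1 + 10^+1.93 + 10^+0.67)
   = 1 / (1 + 85.114 + 4.6774) = 1/90.791 = 0.01101
[CO3²⁻] = α₂ × DIC = 0.01101 × 1.66 = 0.01828 mmol/kg = 18.28 μmol/kg
Ksp = 10^(−6.34) = 4.571×10^-7
Ω = [Ca²⁺][CO3²⁻]/Ksp = (2.02×10^-3)(1.828×10^-5) / 4.571×10^-7 = 0.0808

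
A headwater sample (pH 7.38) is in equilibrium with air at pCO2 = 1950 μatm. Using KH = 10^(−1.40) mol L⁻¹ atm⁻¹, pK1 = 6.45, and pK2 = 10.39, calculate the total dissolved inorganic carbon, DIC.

DIC = 0.739 mmol/L

[CO2*] = KH · pCO2 = 10^(−1.40) × 1950×10^-6 = 7.763×10^-5 mol/L
α₀ = 1/(1 + K1/[H⁺] + K1K2/[H⁺]²) = 1/(1 + 10^+0.93 + 10^-2.08) = 0.1050
DIC = [CO2*]/α₀ = 7.763×10^-5 / 0.1050 = 0.739 mmol/L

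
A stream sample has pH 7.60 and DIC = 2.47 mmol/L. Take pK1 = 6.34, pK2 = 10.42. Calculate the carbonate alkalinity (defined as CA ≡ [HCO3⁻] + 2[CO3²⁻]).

CA = 2.35 mmol/L

CA = [HCO3⁻] + 2[CO3²⁻] = (α₁ + 2α₂)·DIC
At pH 7.60: [H⁺]/K1 = 10^-1.26 = 0.054954, K2/[H⁺] = 10^-2.82 = 0.0015136
α₁ = 1/(1 + 0.054954 + 0.0015136) = 1/1.0565 = 0.9466; α₂ = α₁·K2/[H⁺] = 0.001433
α₁ + 2α₂ = 0.9494
CA = 0.9494 × 2.47 = 2.35 mmol/L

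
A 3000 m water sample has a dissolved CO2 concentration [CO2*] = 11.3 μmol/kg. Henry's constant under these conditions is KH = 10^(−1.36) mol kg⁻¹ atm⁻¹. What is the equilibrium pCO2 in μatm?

KH = 10^(−1.36) = 4.365×10^-2 mol kg⁻¹ atm⁻¹
pCO2 = [CO2*]/KH = 11.3×10^-6 / 4.365×10^-2 = 2.59×10^-4 atm = 259 μatm

pCO2 = 259 μatm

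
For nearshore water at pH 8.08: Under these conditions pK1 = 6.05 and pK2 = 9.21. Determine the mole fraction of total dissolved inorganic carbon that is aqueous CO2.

α₀ = 1 / (1 + K1/[H⁺] + K1K2/[H⁺]²) = 1 / (1 + 10^+2.03 + 10^+0.90)
   = 1 / (1 + 107.15 + 7.9433) = 1/116.10 = 0.008614

α₀ = 0.00861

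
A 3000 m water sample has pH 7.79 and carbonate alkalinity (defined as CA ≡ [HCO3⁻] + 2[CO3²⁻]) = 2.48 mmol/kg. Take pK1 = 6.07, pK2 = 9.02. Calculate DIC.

CA = [HCO3⁻] + 2[CO3²⁻] = (α₁ + 2α₂)·DIC
At pH 7.79: [H⁺]/K1 = 10^-1.72 = 0.019055, K2/[H⁺] = 10^-1.23 = 0.058884
α₁ = 1/(1 + 0.019055 + 0.058884) = 1/1.0779 = 0.9277; α₂ = α₁·K2/[H⁺] = 0.05463
α₁ + 2α₂ = 1.0369
DIC = CA / (α₁ + 2α₂) = 2.48 / 1.0369 = 2.39 mmol/kg

DIC = 2.39 mmol/kg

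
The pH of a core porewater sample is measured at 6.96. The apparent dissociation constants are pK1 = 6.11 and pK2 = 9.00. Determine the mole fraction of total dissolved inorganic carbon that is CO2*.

α₀ = 1 / (1 + K1/[H⁺] + K1K2/[H⁺]²) = 1 / (1 + 10^+0.85 + 10^-1.19)
   = 1 / (1 + 7.0795 + 0.064565) = 1/8.1440 = 0.1228

α₀ = 0.123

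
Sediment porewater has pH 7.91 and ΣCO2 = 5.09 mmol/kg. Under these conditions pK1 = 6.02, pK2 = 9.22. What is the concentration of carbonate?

α₂ = 1 / (1 + [H⁺]/K2 + [H⁺]²/(K1K2)) = 1 / (1 + 10^+1.31 + 10^-0.58)
   = 1 / (1 + 20.417 + 0.26303) = 1/21.680 = 0.04612
[CO3²⁻] = α₂ × DIC = 0.04612 × 5.09 = 0.235 mmol/kg

[CO3²⁻] = 0.235 mmol/kg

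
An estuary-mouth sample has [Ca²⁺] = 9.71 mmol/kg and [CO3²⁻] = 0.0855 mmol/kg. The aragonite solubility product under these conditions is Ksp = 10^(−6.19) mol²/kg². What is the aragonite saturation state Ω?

Ω = 1.29

Ksp = 10^(−6.19) = 6.457×10^-7
Ω = [Ca²⁺][CO3²⁻]/Ksp = (9.71×10^-3)(0.0855×10^-3) / 6.457×10^-7 = 1.29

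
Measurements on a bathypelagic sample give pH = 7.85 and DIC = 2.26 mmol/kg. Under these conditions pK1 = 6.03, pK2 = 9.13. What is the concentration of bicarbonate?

α₁ = 1 / (1 + [H⁺]/K1 + K2/[H⁺]) = 1 / (1 + 10^-1.82 + 10^-1.28)
   = 1 / (1 + 0.015136 + 0.052481) = 1/1.0676 = 0.9367
[HCO3⁻] = α₁ × DIC = 0.9367 × 2.26 = 2.12 mmol/kg

[HCO3⁻] = 2.12 mmol/kg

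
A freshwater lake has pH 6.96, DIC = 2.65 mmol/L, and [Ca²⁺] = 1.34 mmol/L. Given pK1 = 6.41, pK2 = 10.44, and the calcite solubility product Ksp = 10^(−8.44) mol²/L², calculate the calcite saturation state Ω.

Ω = 0.253

α₂ = 1 / (1 + [H⁺]/K2 + [H⁺]²/(K1K2)) = 1 / (1 + 10^+3.48 + 10^+2.93)
   = 1 / (1 + 3020.0 + 851.14) = 1/3872.1 = 0.0002583
[CO3²⁻] = α₂ × DIC = 0.0002583 × 2.65 = 0.0006844 mmol/L = 0.6844 μmol/L
Ksp = 10^(−8.44) = 3.631×10^-9
Ω = [Ca²⁺][CO3²⁻]/Ksp = (1.34×10^-3)(6.844×10^-7) / 3.631×10^-9 = 0.253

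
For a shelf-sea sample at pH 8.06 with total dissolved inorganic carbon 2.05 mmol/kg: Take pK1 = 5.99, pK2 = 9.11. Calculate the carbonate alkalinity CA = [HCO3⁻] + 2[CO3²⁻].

CA = [HCO3⁻] + 2[CO3²⁻] = (α₁ + 2α₂)·DIC
At pH 8.06: [H⁺]/K1 = 10^-2.07 = 0.0085114, K2/[H⁺] = 10^-1.05 = 0.089125
α₁ = 1/(1 + 0.0085114 + 0.089125) = 1/1.0976 = 0.9110; α₂ = α₁·K2/[H⁺] = 0.08120
α₁ + 2α₂ = 1.0734
CA = 1.0734 × 2.05 = 2.20 mmol/kg

CA = 2.20 mmol/kg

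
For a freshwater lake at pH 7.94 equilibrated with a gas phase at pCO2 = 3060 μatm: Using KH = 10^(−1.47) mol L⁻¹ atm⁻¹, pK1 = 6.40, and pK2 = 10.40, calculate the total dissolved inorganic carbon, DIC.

DIC = 3.71 mmol/L

[CO2*] = KH · pCO2 = 10^(−1.47) × 3060×10^-6 = 1.037×10^-4 mol/L
α₀ = 1/(1 + K1/[H⁺] + K1K2/[H⁺]²) = 1/(1 + 10^+1.54 + 10^-0.92) = 0.02794
DIC = [CO2*]/α₀ = 1.037×10^-4 / 0.02794 = 3.71 mmol/L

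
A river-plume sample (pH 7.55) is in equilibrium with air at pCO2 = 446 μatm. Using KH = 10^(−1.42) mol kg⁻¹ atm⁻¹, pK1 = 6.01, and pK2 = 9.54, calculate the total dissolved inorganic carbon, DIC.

[CO2*] = KH · pCO2 = 10^(−1.42) × 446×10^-6 = 1.696×10^-5 mol/kg
α₀ = 1/(1 + K1/[H⁺] + K1K2/[H⁺]²) = 1/(1 + 10^+1.54 + 10^-0.45) = 0.02776
DIC = [CO2*]/α₀ = 1.696×10^-5 / 0.02776 = 0.611 mmol/kg

DIC = 0.611 mmol/kg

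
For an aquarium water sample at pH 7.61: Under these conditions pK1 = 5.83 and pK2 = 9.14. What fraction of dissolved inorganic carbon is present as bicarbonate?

α₁ = 1 / (1 + [H⁺]/K1 + K2/[H⁺]) = 1 / (1 + 10^-1.78 + 10^-1.53)
   = 1 / (1 + 0.016596 + 0.029512) = 1/1.0461 = 0.9559

α₁ = 0.956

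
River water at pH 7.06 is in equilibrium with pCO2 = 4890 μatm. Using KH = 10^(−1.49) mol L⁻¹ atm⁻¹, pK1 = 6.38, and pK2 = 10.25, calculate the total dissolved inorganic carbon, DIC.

DIC = 0.916 mmol/L

[CO2*] = KH · pCO2 = 10^(−1.49) × 4890×10^-6 = 1.582×10^-4 mol/L
α₀ = 1/(1 + K1/[H⁺] + K1K2/[H⁺]²) = 1/(1 + 10^+0.68 + 10^-2.51) = 0.1727
DIC = [CO2*]/α₀ = 1.582×10^-4 / 0.1727 = 0.916 mmol/L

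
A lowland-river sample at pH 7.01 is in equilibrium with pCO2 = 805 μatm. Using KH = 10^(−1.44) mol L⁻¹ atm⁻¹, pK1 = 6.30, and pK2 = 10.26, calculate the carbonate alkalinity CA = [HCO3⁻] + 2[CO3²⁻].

CA = 0.150 mmol/L

[CO2*] = KH · pCO2 = 10^(−1.44) × 805×10^-6 = 2.923×10^-5 mol/L
α₀ = 1/(1 + K1/[H⁺] + K1K2/[H⁺]²) = 1/(1 + 10^+0.71 + 10^-2.54) = 0.1631
DIC = [CO2*]/α₀ = 2.923×10^-5 / 0.1631 = 0.1792 mmol/L
CA = (α₁ + 2α₂)·DIC = (0.8364 + 2×0.0004704) × 0.1792 = 0.150 mmol/L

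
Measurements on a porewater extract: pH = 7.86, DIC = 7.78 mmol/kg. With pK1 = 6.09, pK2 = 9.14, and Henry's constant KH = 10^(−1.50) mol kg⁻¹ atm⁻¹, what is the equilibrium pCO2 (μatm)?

pCO2 = 3910 μatm

α₀ = 1 / (1 + K1/[H⁺] + K1K2/[H⁺]²) = 1 / (1 + 10^+1.77 + 10^+0.49)
   = 1 / (1 + 58.884 + 3.0903) = 1/62.975 = 0.01588
[CO2*] = α₀ × DIC = 0.01588 × 7.78 = 0.1235 mmol/kg
pCO2 = [CO2*]/KH = 1.235×10^-4 / 3.162×10^-2 = 3910 μatm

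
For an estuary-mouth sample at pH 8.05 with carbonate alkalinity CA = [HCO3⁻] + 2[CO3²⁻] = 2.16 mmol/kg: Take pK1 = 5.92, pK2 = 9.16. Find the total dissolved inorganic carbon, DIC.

CA = [HCO3⁻] + 2[CO3²⁻] = (α₁ + 2α₂)·DIC
At pH 8.05: [H⁺]/K1 = 10^-2.13 = 0.0074131, K2/[H⁺] = 10^-1.11 = 0.077625
α₁ = 1/(1 + 0.0074131 + 0.077625) = 1/1.0850 = 0.9216; α₂ = α₁·K2/[H⁺] = 0.07154
α₁ + 2α₂ = 1.0647
DIC = CA / (α₁ + 2α₂) = 2.16 / 1.0647 = 2.03 mmol/kg

DIC = 2.03 mmol/kg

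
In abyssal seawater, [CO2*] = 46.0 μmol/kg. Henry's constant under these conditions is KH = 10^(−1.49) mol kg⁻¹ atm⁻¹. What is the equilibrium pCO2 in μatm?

pCO2 = 1420 μatm

KH = 10^(−1.49) = 3.236×10^-2 mol kg⁻¹ atm⁻¹
pCO2 = [CO2*]/KH = 46.0×10^-6 / 3.236×10^-2 = 1.42×10^-3 atm = 1420 μatm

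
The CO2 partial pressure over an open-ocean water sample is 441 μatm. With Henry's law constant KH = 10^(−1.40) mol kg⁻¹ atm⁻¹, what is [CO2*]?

KH = 10^(−1.40) = 3.981×10^-2 mol kg⁻¹ atm⁻¹
[CO2*] = KH · pCO2 = 3.981×10^-2 × 441×10^-6 atm = 1.76×10^-5 mol/kg

[CO2*] = 17.6 μmol/kg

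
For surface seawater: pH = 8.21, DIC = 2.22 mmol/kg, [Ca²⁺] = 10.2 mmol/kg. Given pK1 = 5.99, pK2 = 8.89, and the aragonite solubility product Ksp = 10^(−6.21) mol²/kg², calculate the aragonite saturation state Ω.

α₂ = 1 / (1 + [H⁺]/K2 + [H⁺]²/(K1K2)) = 1 / (1 + 10^+0.68 + 10^-1.54)
   = 1 / (1 + 4.7863 + 0.028840) = 1/5.8151 = 0.1720
[CO3²⁻] = α₂ × DIC = 0.1720 × 2.22 = 0.3818 mmol/kg
Ksp = 10^(−6.21) = 6.166×10^-7
Ω = [Ca²⁺][CO3²⁻]/Ksp = (10.2×10^-3)(3.818×10^-4) / 6.166×10^-7 = 6.32

Ω = 6.32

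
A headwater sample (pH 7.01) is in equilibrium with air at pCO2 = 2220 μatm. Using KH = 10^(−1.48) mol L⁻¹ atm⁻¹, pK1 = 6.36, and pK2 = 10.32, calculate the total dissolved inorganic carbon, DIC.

[CO2*] = KH · pCO2 = 10^(−1.48) × 2220×10^-6 = 7.351×10^-5 mol/L
α₀ = 1/(1 + K1/[H⁺] + K1K2/[H⁺]²) = 1/(1 + 10^+0.65 + 10^-2.66) = 0.1828
DIC = [CO2*]/α₀ = 7.351×10^-5 / 0.1828 = 0.402 mmol/L

DIC = 0.402 mmol/L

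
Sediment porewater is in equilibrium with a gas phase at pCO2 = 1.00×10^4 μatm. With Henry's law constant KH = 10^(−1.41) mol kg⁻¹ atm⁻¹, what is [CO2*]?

KH = 10^(−1.41) = 3.890×10^-2 mol kg⁻¹ atm⁻¹
[CO2*] = KH · pCO2 = 3.890×10^-2 × 1.00×10^4×10^-6 atm = 3.89×10^-4 mol/kg

[CO2*] = 389 μmol/kg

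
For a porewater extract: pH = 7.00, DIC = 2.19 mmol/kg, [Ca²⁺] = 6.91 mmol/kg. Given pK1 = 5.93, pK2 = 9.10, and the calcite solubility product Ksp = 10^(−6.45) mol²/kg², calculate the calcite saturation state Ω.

α₂ = 1 / (1 + [H⁺]/K2 + [H⁺]²/(K1K2)) = 1 / (1 + 10^+2.10 + 10^+1.03)
   = 1 / (1 + 125.89 + 10.715) = 1/137.61 = 0.007267
[CO3²⁻] = α₂ × DIC = 0.007267 × 2.19 = 0.01591 mmol/kg = 15.91 μmol/kg
Ksp = 10^(−6.45) = 3.548×10^-7
Ω = [Ca²⁺][CO3²⁻]/Ksp = (6.91×10^-3)(1.591×10^-5) / 3.548×10^-7 = 0.310

Ω = 0.310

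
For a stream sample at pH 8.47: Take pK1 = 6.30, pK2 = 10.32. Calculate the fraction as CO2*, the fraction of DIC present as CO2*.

α₀ = 0.00662

α₀ = 1 / (1 + K1/[H⁺] + K1K2/[H⁺]²) = 1 / (1 + 10^+2.17 + 10^+0.32)
   = 1 / (1 + 147.91 + 2.0893) = 1/151.00 = 0.006623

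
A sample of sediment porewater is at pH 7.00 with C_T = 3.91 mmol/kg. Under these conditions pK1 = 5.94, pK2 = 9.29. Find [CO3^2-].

α₂ = 1 / (1 + [H⁺]/K2 + [H⁺]²/(K1K2)) = 1 / (1 + 10^+2.29 + 10^+1.23)
   = 1 / (1 + 194.98 + 16.982) = 1/212.97 = 0.004696
[CO3²⁻] = α₂ × DIC = 0.004696 × 3.91 = 0.0184 mmol/kg = 18.4 μmol/kg

[CO3²⁻] = 18.4 μmol/kg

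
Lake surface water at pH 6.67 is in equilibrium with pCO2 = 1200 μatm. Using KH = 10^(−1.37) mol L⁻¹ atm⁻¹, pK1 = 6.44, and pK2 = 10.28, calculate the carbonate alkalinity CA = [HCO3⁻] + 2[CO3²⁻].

[CO2*] = KH · pCO2 = 10^(−1.37) × 1200×10^-6 = 5.119×10^-5 mol/L
α₀ = 1/(1 + K1/[H⁺] + K1K2/[H⁺]²) = 1/(1 + 10^+0.23 + 10^-3.38) = 0.3706
DIC = [CO2*]/α₀ = 5.119×10^-5 / 0.3706 = 0.1381 mmol/L
CA = (α₁ + 2α₂)·DIC = (0.6293 + 2×0.0001545) × 0.1381 = 0.0870 mmol/L

CA = 0.0870 mmol/L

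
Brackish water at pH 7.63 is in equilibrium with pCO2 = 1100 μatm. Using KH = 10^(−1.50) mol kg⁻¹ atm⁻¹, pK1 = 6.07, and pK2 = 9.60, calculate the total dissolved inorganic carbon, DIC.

[CO2*] = KH · pCO2 = 10^(−1.50) × 1100×10^-6 = 3.479×10^-5 mol/kg
α₀ = 1/(1 + K1/[H⁺] + K1K2/[H⁺]²) = 1/(1 + 10^+1.56 + 10^-0.41) = 0.02653
DIC = [CO2*]/α₀ = 3.479×10^-5 / 0.02653 = 1.31 mmol/kg

DIC = 1.31 mmol/kg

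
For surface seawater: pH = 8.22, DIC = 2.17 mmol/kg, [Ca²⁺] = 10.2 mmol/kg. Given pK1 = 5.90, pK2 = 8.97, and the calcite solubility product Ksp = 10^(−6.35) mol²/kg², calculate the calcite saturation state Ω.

α₂ = 1 / (1 + [H⁺]/K2 + [H⁺]²/(K1K2)) = 1 / (1 + 10^+0.75 + 10^-1.57)
   = 1 / (1 + 5.6234 + 0.026915) = 1/6.6503 = 0.1504
[CO3²⁻] = α₂ × DIC = 0.1504 × 2.17 = 0.3263 mmol/kg
Ksp = 10^(−6.35) = 4.467×10^-7
Ω = [Ca²⁺][CO3²⁻]/Ksp = (10.2×10^-3)(3.263×10^-4) / 4.467×10^-7 = 7.45

Ω = 7.45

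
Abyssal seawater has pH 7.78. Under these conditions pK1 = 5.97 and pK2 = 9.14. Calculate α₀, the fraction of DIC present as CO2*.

α₀ = 0.0146

α₀ = 1 / (1 + K1/[H⁺] + K1K2/[H⁺]²) = 1 / (1 + 10^+1.81 + 10^+0.45)
   = 1 / (1 + 64.565 + 2.8184) = 1/68.384 = 0.01462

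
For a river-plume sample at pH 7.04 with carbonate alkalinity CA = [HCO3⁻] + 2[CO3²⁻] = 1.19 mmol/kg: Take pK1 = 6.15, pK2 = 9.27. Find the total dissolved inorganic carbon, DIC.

DIC = 1.33 mmol/kg

CA = [HCO3⁻] + 2[CO3²⁻] = (α₁ + 2α₂)·DIC
At pH 7.04: [H⁺]/K1 = 10^-0.89 = 0.12882, K2/[H⁺] = 10^-2.23 = 0.0058884
α₁ = 1/(1 + 0.12882 + 0.0058884) = 1/1.1347 = 0.8813; α₂ = α₁·K2/[H⁺] = 0.005189
α₁ + 2α₂ = 0.8917
DIC = CA / (α₁ + 2α₂) = 1.19 / 0.8917 = 1.33 mmol/kg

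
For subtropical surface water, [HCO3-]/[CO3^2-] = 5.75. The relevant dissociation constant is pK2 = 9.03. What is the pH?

From K2 = [H⁺][CO3^2-]/[HCO3-]:  pH = pK2 − log₁₀([HCO3-]/[CO3^2-])
log₁₀(5.75) = +0.760
pH = 9.03 − (+0.760) = 8.27

pH = 8.27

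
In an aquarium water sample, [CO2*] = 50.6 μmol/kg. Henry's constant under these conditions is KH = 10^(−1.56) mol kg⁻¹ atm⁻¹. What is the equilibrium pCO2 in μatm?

KH = 10^(−1.56) = 2.754×10^-2 mol kg⁻¹ atm⁻¹
pCO2 = [CO2*]/KH = 50.6×10^-6 / 2.754×10^-2 = 1.84×10^-3 atm = 1840 μatm

pCO2 = 1840 μatm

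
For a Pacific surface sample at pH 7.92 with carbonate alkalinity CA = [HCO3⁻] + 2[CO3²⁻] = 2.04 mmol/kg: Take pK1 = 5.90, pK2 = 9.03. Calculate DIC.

CA = [HCO3⁻] + 2[CO3²⁻] = (α₁ + 2α₂)·DIC
At pH 7.92: [H⁺]/K1 = 10^-2.02 = 0.0095499, K2/[H⁺] = 10^-1.11 = 0.077625
α₁ = 1/(1 + 0.0095499 + 0.077625) = 1/1.0872 = 0.9198; α₂ = α₁·K2/[H⁺] = 0.07140
α₁ + 2α₂ = 1.0626
DIC = CA / (α₁ + 2α₂) = 2.04 / 1.0626 = 1.92 mmol/kg

DIC = 1.92 mmol/kg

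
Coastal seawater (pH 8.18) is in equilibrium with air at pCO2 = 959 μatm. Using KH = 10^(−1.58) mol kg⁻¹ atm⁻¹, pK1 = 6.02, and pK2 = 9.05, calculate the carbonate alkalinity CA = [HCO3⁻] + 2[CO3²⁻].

CA = 4.63 mmol/kg

[CO2*] = KH · pCO2 = 10^(−1.58) × 959×10^-6 = 2.522×10^-5 mol/kg
α₀ = 1/(1 + K1/[H⁺] + K1K2/[H⁺]²) = 1/(1 + 10^+2.16 + 10^+1.29) = 0.006059
DIC = [CO2*]/α₀ = 2.522×10^-5 / 0.006059 = 4.163 mmol/kg
CA = (α₁ + 2α₂)·DIC = (0.8758 + 2×0.1181) × 4.163 = 4.63 mmol/kg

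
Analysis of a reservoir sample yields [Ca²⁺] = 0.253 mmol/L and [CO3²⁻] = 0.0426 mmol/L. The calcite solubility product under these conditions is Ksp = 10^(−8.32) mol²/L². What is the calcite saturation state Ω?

Ksp = 10^(−8.32) = 4.786×10^-9
Ω = [Ca²⁺][CO3²⁻]/Ksp = (0.253×10^-3)(0.0426×10^-3) / 4.786×10^-9 = 2.25

Ω = 2.25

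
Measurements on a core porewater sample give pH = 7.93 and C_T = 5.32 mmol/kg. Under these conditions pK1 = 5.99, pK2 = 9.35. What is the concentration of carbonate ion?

α₂ = 1 / (1 + [H⁺]/K2 + [H⁺]²/(K1K2)) = 1 / (1 + 10^+1.42 + 10^-0.52)
   = 1 / (1 + 26.303 + 0.30200) = 1/27.605 = 0.03623
[CO3²⁻] = α₂ × DIC = 0.03623 × 5.32 = 0.193 mmol/kg

[CO3²⁻] = 0.193 mmol/kg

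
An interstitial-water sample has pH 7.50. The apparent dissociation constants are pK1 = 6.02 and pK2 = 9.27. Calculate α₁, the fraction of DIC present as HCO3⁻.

α₁ = 1 / (1 + [H⁺]/K1 + K2/[H⁺]) = 1 / (1 + 10^-1.48 + 10^-1.77)
   = 1 / (1 + 0.033113 + 0.016982) = 1/1.0501 = 0.9523

α₁ = 0.952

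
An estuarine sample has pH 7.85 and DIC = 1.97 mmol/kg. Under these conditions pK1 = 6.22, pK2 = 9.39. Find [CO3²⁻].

[CO3²⁻] = 0.0540 mmol/kg

α₂ = 1 / (1 + [H⁺]/K2 + [H⁺]²/(K1K2)) = 1 / (1 + 10^+1.54 + 10^-0.09)
   = 1 / (1 + 34.674 + 0.81283) = 1/36.487 = 0.02741
[CO3²⁻] = α₂ × DIC = 0.02741 × 1.97 = 0.0540 mmol/kg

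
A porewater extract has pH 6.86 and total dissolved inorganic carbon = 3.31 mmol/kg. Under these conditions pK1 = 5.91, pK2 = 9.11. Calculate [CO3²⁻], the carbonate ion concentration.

α₂ = 1 / (1 + [H⁺]/K2 + [H⁺]²/(K1K2)) = 1 / (1 + 10^+2.25 + 10^+1.30)
   = 1 / (1 + 177.83 + 19.953) = 1/198.78 = 0.005031
[CO3²⁻] = α₂ × DIC = 0.005031 × 3.31 = 0.0167 mmol/kg = 16.7 μmol/kg

[CO3²⁻] = 16.7 μmol/kg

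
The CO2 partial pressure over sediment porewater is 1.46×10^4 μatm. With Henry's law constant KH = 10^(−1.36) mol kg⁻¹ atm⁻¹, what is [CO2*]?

[CO2*] = 637 μmol/kg

KH = 10^(−1.36) = 4.365×10^-2 mol kg⁻¹ atm⁻¹
[CO2*] = KH · pCO2 = 4.365×10^-2 × 1.46×10^4×10^-6 atm = 6.37×10^-4 mol/kg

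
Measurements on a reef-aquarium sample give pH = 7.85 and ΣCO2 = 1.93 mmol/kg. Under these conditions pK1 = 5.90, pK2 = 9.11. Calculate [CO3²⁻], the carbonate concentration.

[CO3²⁻] = 0.0995 mmol/kg

α₂ = 1 / (1 + [H⁺]/K2 + [H⁺]²/(K1K2)) = 1 / (1 + 10^+1.26 + 10^-0.69)
   = 1 / (1 + 18.197 + 0.20417) = 1/19.401 = 0.05154
[CO3²⁻] = α₂ × DIC = 0.05154 × 1.93 = 0.0995 mmol/kg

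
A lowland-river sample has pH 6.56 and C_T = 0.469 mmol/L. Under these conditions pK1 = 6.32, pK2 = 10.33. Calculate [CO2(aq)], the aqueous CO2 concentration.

[CO2*] = 0.171 mmol/L

α₀ = 1 / (1 + K1/[H⁺] + K1K2/[H⁺]²) = 1 / (1 + 10^+0.24 + 10^-3.53)
   = 1 / (1 + 1.7378 + 0.00029512) = 1/2.7381 = 0.3652
[CO2*] = α₀ × DIC = 0.3652 × 0.469 = 0.171 mmol/L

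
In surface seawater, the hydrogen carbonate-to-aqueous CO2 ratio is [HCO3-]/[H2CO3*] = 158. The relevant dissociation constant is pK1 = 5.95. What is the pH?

From K1 = [H⁺][HCO3-]/[H2CO3*]:  pH = pK1 + log₁₀([HCO3-]/[H2CO3*])
log₁₀(158) = +2.199
pH = 5.95 + (+2.199) = 8.15

pH = 8.15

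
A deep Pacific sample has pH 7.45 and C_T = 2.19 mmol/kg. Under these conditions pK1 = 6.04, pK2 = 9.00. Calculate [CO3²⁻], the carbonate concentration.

[CO3²⁻] = 0.0578 mmol/kg

α₂ = 1 / (1 + [H⁺]/K2 + [H⁺]²/(K1K2)) = 1 / (1 + 10^+1.55 + 10^+0.14)
   = 1 / (1 + 35.481 + 1.3804) = 1/37.862 = 0.02641
[CO3²⁻] = α₂ × DIC = 0.02641 × 2.19 = 0.0578 mmol/kg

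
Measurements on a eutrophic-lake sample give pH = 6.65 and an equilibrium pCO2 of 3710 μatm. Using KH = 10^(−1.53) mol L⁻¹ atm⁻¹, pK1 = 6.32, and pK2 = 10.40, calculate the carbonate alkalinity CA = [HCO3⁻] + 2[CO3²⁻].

[CO2*] = KH · pCO2 = 10^(−1.53) × 3710×10^-6 = 1.095×10^-4 mol/L
α₀ = 1/(1 + K1/[H⁺] + K1K2/[H⁺]²) = 1/(1 + 10^+0.33 + 10^-3.42) = 0.3186
DIC = [CO2*]/α₀ = 1.095×10^-4 / 0.3186 = 0.3436 mmol/L
CA = (α₁ + 2α₂)·DIC = (0.6812 + 2×0.0001211) × 0.3436 = 0.234 mmol/L

CA = 0.234 mmol/L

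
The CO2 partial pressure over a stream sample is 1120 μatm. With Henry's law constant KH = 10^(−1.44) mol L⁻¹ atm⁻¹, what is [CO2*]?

KH = 10^(−1.44) = 3.631×10^-2 mol L⁻¹ atm⁻¹
[CO2*] = KH · pCO2 = 3.631×10^-2 × 1120×10^-6 atm = 4.07×10^-5 mol/L

[CO2*] = 40.7 μmol/L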